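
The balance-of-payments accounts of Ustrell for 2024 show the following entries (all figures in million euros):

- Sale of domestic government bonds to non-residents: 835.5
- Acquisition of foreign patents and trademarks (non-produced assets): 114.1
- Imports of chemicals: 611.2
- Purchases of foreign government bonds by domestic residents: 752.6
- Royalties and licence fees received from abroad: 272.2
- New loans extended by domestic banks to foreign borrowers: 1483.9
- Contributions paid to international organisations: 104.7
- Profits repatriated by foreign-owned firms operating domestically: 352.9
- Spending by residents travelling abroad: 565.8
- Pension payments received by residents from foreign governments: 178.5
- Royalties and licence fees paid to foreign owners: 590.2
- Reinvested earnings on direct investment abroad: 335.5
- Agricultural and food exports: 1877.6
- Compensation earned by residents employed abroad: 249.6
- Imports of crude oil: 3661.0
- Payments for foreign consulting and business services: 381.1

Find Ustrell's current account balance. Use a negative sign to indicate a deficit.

-3353.5

Goods: -611.2 - 3661.0 + 1877.6 = -2394.6
Services: 272.2 - 590.2 - 381.1 - 565.8 = -1264.9
Primary income: -352.9 + 249.6 + 335.5 = 232.2
Secondary income: -104.7 + 178.5 = 73.8
Current account = (-2394.6) + (-1264.9) + 232.2 + 73.8 = -3353.5
(Excluded from the current account — financial account: sale of domestic government bonds to non-residents 835.5, purchases of foreign government bonds by domestic residents 752.6, new loans extended by domestic banks to foreign borrowers 1483.9; capital account: acquisition of foreign patents and trademarks (non-produced assets) 114.1.)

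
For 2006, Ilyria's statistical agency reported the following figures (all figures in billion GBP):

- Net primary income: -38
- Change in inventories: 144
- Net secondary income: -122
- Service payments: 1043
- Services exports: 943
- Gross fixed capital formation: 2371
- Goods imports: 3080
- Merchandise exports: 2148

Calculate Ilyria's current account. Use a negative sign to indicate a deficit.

Goods balance = 2148 - 3080 = -932
Services balance = 943 - 1043 = -100
Trade balance (goods + services) = -932 + (-100) = -1032
Net primary income = -38
Net secondary income = -122
Current account = -1032 + (-38) + (-122) = -1192

-1192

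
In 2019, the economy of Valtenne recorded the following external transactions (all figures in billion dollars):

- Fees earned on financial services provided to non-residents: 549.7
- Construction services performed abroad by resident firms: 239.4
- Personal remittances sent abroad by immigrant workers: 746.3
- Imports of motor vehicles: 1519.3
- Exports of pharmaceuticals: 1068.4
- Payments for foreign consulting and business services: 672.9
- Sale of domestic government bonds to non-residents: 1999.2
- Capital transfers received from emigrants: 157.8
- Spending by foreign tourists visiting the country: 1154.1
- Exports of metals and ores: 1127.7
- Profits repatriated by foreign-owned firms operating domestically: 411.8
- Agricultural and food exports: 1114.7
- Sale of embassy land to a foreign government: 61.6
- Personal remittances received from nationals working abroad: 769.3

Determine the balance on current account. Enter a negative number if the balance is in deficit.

2673.0

Goods: 1114.7 - 1519.3 + 1127.7 + 1068.4 = 1791.5
Services: 549.7 + 239.4 + 1154.1 - 672.9 = 1270.3
Primary income: -411.8
Secondary income: 769.3 - 746.3 = 23.0
Current account = 1791.5 + 1270.3 + (-411.8) + 23.0 = 2673.0
(Excluded from the current account — financial account: sale of domestic government bonds to non-residents 1999.2; capital account: capital transfers received from emigrants 157.8, sale of embassy land to a foreign government 61.6.)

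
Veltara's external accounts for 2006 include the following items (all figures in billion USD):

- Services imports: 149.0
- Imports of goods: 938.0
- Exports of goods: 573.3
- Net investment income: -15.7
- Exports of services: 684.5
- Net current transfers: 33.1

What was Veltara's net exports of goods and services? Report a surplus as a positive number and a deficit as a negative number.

Goods balance = 573.3 - 938.0 = -364.7
Services balance = 684.5 - 149.0 = 535.5
Trade balance (goods + services) = -364.7 + 535.5 = 170.8

170.8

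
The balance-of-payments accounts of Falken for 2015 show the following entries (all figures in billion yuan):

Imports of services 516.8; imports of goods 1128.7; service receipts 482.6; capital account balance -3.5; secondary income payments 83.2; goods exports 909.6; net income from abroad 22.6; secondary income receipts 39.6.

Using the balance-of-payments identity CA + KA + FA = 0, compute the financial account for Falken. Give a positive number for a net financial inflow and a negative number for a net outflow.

277.8

Goods balance = 909.6 - 1128.7 = -219.1
Services balance = 482.6 - 516.8 = -34.2
Trade balance (goods + services) = -219.1 + (-34.2) = -253.3
Net primary income = 22.6
Net secondary income = 39.6 - 83.2 = -43.6
Current account = -253.3 + 22.6 + (-43.6) = -274.3
Financial account = -(-274.3 + (-3.5)) = 277.8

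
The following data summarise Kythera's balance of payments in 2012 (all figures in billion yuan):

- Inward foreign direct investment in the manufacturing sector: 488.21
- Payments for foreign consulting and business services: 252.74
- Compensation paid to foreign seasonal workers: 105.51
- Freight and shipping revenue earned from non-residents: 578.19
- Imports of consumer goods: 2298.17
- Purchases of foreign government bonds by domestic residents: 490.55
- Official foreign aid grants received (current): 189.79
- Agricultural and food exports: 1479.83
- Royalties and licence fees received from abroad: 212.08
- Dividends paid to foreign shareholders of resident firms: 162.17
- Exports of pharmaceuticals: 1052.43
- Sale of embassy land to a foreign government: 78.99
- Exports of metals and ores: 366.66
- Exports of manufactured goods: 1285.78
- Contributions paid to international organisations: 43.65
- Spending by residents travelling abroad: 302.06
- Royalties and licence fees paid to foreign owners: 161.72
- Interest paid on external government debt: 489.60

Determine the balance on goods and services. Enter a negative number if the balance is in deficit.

1960.28

Goods: 366.66 + 1479.83 + 1052.43 + 1285.78 - 2298.17 = 1886.53
Services: -252.74 + 212.08 - 161.72 + 578.19 - 302.06 = 73.75
Trade balance = 1886.53 + 73.75 = 1960.28
(Excluded from the trade balance — financial account: inward foreign direct investment in the manufacturing sector 488.21, purchases of foreign government bonds by domestic residents 490.55; primary income: compensation paid to foreign seasonal workers 105.51, dividends paid to foreign shareholders of resident firms 162.17, interest paid on external government debt 489.60; secondary income: official foreign aid grants received (current) 189.79, contributions paid to international organisations 43.65; capital account: sale of embassy land to a foreign government 78.99.)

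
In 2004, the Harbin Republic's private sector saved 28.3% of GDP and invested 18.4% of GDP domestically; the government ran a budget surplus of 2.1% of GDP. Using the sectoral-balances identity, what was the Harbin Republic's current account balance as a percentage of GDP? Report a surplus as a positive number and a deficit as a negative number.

By the sectoral-balances identity, CA = (S_private - I) + (T - G).
Private balance = 28.3 - 18.4 = 9.9
Government balance (T - G) = 2.1
CA = 9.9 + 2.1 = 12.0

12.0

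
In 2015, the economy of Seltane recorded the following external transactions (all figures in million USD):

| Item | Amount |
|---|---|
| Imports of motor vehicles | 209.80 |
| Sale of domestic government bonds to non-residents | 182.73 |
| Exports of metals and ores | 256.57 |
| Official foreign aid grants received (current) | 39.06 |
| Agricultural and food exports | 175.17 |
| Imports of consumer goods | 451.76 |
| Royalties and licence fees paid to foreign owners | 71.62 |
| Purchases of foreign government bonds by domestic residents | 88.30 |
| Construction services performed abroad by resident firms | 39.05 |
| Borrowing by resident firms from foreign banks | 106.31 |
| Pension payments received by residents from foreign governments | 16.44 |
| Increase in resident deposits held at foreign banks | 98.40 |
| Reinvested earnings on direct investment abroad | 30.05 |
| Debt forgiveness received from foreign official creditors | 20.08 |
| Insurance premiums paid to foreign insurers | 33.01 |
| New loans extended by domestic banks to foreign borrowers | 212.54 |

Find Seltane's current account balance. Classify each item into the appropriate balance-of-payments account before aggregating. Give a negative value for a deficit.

Goods: 256.57 + 175.17 - 451.76 - 209.80 = -229.82
Services: 39.05 - 33.01 - 71.62 = -65.58
Primary income: 30.05
Secondary income: 39.06 + 16.44 = 55.50
Current account = (-229.82) + (-65.58) + 30.05 + 55.50 = -209.85
(Excluded from the current account — financial account: sale of domestic government bonds to non-residents 182.73, purchases of foreign government bonds by domestic residents 88.30, borrowing by resident firms from foreign banks 106.31, increase in resident deposits held at foreign banks 98.40, new loans extended by domestic banks to foreign borrowers 212.54; capital account: debt forgiveness received from foreign official creditors 20.08.)

-209.85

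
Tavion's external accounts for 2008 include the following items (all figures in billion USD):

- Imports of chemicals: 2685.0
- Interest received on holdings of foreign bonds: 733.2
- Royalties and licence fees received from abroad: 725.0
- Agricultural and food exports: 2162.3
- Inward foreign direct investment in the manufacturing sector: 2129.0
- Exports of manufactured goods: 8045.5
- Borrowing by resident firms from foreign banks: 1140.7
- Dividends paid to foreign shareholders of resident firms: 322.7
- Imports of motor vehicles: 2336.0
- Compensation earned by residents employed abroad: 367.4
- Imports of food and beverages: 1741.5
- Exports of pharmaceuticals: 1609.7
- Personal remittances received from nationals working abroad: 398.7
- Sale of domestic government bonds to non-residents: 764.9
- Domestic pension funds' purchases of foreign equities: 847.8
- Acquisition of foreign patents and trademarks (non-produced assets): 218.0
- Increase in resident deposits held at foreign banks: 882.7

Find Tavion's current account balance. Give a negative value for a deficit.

Goods: -2336.0 + 8045.5 - 2685.0 + 2162.3 - 1741.5 + 1609.7 = 5055.0
Services: 725.0
Primary income: -322.7 + 733.2 + 367.4 = 777.9
Secondary income: 398.7
Current account = 5055.0 + 725.0 + 777.9 + 398.7 = 6956.6
(Excluded from the current account — financial account: inward foreign direct investment in the manufacturing sector 2129.0, borrowing by resident firms from foreign banks 1140.7, sale of domestic government bonds to non-residents 764.9, domestic pension funds' purchases of foreign equities 847.8, increase in resident deposits held at foreign banks 882.7; capital account: acquisition of foreign patents and trademarks (non-produced assets) 218.0.)

6956.6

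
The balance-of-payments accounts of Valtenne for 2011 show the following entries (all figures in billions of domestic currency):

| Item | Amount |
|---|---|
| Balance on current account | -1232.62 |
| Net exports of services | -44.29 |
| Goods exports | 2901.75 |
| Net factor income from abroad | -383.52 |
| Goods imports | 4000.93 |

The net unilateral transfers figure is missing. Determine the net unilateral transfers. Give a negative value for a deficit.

294.37

Current account = goods balance + services balance + net primary income + net secondary income
Sum of the known components = -1526.99
Net unilateral transfers = CA - (known components) = -1232.62 - (-1526.99) = 294.37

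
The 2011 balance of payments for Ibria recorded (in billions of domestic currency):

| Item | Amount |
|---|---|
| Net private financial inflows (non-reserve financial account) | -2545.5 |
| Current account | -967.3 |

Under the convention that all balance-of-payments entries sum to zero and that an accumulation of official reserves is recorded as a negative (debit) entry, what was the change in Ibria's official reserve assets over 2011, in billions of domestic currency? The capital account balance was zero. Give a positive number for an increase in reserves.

-3512.8

Official reserve transactions balance = -((-967.3) + (-2545.5)) = 3512.8
An accumulation of reserves is recorded as a debit (negative entry), so the change in the stock of reserves is the negative of that balance.
Change in official reserves = -(3512.8) = -3512.8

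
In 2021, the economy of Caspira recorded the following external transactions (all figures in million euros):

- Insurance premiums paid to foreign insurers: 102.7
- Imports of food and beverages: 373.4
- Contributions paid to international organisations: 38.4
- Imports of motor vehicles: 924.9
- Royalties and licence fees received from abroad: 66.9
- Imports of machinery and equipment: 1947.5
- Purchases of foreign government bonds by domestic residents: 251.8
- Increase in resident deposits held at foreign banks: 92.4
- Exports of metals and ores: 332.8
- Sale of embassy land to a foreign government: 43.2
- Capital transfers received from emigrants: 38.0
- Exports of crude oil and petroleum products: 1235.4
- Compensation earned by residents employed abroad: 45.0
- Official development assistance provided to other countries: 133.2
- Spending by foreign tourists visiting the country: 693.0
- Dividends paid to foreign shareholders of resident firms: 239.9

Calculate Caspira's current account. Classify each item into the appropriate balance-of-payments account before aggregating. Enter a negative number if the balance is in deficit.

Goods: 332.8 - 1947.5 - 373.4 - 924.9 + 1235.4 = -1677.6
Services: 693.0 + 66.9 - 102.7 = 657.2
Primary income: 45.0 - 239.9 = -194.9
Secondary income: -133.2 - 38.4 = -171.6
Current account = (-1677.6) + 657.2 + (-194.9) + (-171.6) = -1386.9
(Excluded from the current account — financial account: purchases of foreign government bonds by domestic residents 251.8, increase in resident deposits held at foreign banks 92.4; capital account: sale of embassy land to a foreign government 43.2, capital transfers received from emigrants 38.0.)

-1386.9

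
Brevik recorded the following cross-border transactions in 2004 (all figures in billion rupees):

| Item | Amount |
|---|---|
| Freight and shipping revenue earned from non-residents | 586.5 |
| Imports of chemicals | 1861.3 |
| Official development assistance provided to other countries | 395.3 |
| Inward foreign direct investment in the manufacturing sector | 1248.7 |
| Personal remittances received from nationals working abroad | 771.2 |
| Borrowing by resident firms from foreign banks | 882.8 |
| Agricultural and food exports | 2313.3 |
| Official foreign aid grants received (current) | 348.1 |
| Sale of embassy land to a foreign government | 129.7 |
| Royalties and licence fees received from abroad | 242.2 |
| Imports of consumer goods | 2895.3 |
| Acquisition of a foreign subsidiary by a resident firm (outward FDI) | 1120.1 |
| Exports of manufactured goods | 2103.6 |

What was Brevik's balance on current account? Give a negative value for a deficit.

1213.0

Goods: 2313.3 + 2103.6 - 1861.3 - 2895.3 = -339.7
Services: 586.5 + 242.2 = 828.7
Secondary income: 348.1 + 771.2 - 395.3 = 724.0
Current account = (-339.7) + 828.7 + 724.0 = 1213.0
(Excluded from the current account — financial account: inward foreign direct investment in the manufacturing sector 1248.7, borrowing by resident firms from foreign banks 882.8, acquisition of a foreign subsidiary by a resident firm (outward FDI) 1120.1; capital account: sale of embassy land to a foreign government 129.7.)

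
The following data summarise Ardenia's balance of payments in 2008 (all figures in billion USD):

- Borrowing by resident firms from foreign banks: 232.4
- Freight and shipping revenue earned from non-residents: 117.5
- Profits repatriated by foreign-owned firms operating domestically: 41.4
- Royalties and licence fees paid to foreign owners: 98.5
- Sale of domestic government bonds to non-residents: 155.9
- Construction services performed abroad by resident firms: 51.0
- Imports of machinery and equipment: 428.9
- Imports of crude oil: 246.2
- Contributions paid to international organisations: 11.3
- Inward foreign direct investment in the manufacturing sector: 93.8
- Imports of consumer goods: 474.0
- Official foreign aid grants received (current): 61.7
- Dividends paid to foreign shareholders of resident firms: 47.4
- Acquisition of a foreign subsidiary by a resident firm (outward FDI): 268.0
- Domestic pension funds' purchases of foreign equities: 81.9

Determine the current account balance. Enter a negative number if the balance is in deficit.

Goods: -428.9 - 474.0 - 246.2 = -1149.1
Services: 117.5 + 51.0 - 98.5 = 70.0
Primary income: -47.4 - 41.4 = -88.8
Secondary income: -11.3 + 61.7 = 50.4
Current account = (-1149.1) + 70.0 + (-88.8) + 50.4 = -1117.5
(Excluded from the current account — financial account: borrowing by resident firms from foreign banks 232.4, sale of domestic government bonds to non-residents 155.9, inward foreign direct investment in the manufacturing sector 93.8, acquisition of a foreign subsidiary by a resident firm (outward FDI) 268.0, domestic pension funds' purchases of foreign equities 81.9.)

-1117.5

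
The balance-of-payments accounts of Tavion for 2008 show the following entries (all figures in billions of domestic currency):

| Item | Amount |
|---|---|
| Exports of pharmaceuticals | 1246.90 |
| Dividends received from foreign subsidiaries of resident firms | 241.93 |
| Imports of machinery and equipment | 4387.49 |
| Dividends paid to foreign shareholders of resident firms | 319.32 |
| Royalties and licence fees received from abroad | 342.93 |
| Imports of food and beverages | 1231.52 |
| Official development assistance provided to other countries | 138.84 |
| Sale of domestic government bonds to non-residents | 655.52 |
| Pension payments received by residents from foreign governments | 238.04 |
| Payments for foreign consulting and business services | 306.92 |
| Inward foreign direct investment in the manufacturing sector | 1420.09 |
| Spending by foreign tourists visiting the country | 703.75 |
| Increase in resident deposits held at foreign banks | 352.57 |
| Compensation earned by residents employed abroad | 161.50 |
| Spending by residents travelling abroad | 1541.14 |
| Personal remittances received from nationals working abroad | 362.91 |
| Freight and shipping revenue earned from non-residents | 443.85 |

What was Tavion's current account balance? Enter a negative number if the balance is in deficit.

-4183.42

Goods: -4387.49 + 1246.90 - 1231.52 = -4372.11
Services: 703.75 + 342.93 - 1541.14 + 443.85 - 306.92 = -357.53
Primary income: 241.93 + 161.50 - 319.32 = 84.11
Secondary income: 362.91 - 138.84 + 238.04 = 462.11
Current account = (-4372.11) + (-357.53) + 84.11 + 462.11 = -4183.42
(Excluded from the current account — financial account: sale of domestic government bonds to non-residents 655.52, inward foreign direct investment in the manufacturing sector 1420.09, increase in resident deposits held at foreign banks 352.57.)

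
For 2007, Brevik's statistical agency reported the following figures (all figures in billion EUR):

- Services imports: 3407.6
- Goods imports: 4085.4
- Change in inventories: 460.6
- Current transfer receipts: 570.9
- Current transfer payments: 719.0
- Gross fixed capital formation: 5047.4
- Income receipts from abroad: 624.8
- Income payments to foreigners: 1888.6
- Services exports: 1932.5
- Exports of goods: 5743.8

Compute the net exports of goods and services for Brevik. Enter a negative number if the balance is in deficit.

183.3

Goods balance = 5743.8 - 4085.4 = 1658.4
Services balance = 1932.5 - 3407.6 = -1475.1
Trade balance (goods + services) = 1658.4 + (-1475.1) = 183.3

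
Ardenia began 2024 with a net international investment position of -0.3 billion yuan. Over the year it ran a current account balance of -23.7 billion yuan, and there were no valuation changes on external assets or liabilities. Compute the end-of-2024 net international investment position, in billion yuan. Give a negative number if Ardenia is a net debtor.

-24.0

With no valuation effects, change in NIIP = current account = -23.7
End-of-year NIIP = -0.3 + (-23.7) = -24.0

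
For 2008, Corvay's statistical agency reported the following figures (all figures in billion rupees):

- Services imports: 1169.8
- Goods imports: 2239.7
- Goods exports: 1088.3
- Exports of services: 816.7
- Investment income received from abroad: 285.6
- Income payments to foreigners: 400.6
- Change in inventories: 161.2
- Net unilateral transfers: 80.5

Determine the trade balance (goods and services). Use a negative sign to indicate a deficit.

Goods balance = 1088.3 - 2239.7 = -1151.4
Services balance = 816.7 - 1169.8 = -353.1
Trade balance (goods + services) = -1151.4 + (-353.1) = -1504.5

-1504.5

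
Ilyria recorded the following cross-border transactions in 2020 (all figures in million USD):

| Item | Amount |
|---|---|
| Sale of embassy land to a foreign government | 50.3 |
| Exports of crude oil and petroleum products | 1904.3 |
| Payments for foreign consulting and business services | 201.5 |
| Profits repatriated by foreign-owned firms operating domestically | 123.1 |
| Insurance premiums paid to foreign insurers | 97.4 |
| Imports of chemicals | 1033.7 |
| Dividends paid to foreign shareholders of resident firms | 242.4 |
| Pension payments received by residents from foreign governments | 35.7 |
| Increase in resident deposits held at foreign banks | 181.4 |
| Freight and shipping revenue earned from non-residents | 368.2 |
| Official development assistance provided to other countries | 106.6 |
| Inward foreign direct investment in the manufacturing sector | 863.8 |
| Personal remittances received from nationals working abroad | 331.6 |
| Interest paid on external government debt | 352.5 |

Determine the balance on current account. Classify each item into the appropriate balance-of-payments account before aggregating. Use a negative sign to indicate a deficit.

482.6

Goods: -1033.7 + 1904.3 = 870.6
Services: -201.5 + 368.2 - 97.4 = 69.3
Primary income: -352.5 - 242.4 - 123.1 = -718.0
Secondary income: -106.6 + 35.7 + 331.6 = 260.7
Current account = 870.6 + 69.3 + (-718.0) + 260.7 = 482.6
(Excluded from the current account — capital account: sale of embassy land to a foreign government 50.3; financial account: increase in resident deposits held at foreign banks 181.4, inward foreign direct investment in the manufacturing sector 863.8.)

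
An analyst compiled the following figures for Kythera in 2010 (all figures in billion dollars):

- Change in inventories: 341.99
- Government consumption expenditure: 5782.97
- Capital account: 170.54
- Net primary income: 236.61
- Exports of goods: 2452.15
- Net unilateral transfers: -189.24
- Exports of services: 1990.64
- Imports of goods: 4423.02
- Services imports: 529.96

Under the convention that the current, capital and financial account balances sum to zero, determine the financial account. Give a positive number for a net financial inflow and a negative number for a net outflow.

292.28

Goods balance = 2452.15 - 4423.02 = -1970.87
Services balance = 1990.64 - 529.96 = 1460.68
Trade balance (goods + services) = -1970.87 + 1460.68 = -510.19
Net primary income = 236.61
Net secondary income = -189.24
Current account = -510.19 + 236.61 + (-189.24) = -462.82
Financial account = -(-462.82 + 170.54) = 292.28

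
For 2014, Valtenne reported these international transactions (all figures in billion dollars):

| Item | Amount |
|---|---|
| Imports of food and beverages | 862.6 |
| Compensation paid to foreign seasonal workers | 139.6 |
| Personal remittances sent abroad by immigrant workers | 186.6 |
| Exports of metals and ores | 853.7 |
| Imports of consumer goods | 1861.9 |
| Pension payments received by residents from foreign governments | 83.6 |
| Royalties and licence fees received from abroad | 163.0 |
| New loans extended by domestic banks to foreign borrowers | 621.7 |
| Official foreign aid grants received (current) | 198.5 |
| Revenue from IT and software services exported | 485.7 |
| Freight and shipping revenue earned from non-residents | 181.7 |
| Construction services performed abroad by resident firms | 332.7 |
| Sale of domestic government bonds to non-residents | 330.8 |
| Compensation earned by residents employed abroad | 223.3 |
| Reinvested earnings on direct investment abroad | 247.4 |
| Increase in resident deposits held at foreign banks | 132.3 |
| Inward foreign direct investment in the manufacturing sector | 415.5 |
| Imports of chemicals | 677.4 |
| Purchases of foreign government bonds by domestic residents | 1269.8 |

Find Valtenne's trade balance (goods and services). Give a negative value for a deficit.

-1385.1

Goods: -1861.9 + 853.7 - 862.6 - 677.4 = -2548.2
Services: 332.7 + 163.0 + 181.7 + 485.7 = 1163.1
Trade balance = -2548.2 + 1163.1 = -1385.1
(Excluded from the trade balance — primary income: compensation paid to foreign seasonal workers 139.6, compensation earned by residents employed abroad 223.3, reinvested earnings on direct investment abroad 247.4; secondary income: personal remittances sent abroad by immigrant workers 186.6, pension payments received by residents from foreign governments 83.6, official foreign aid grants received (current) 198.5; financial account: new loans extended by domestic banks to foreign borrowers 621.7, sale of domestic government bonds to non-residents 330.8, increase in resident deposits held at foreign banks 132.3, inward foreign direct investment in the manufacturing sector 415.5, purchases of foreign government bonds by domestic residents 1269.8.)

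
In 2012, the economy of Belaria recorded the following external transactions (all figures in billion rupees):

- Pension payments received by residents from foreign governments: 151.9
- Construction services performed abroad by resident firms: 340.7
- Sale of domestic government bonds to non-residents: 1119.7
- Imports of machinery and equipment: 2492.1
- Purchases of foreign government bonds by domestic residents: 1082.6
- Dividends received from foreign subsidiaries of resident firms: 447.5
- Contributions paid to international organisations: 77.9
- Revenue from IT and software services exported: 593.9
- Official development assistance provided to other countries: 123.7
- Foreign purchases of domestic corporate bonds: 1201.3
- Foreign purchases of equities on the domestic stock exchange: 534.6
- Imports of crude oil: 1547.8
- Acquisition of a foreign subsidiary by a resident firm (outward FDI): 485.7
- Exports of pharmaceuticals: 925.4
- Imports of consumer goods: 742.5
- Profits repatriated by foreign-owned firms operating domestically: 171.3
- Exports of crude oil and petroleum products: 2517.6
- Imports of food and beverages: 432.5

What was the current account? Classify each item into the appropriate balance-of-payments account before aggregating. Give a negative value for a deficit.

-610.8

Goods: -2492.1 + 2517.6 + 925.4 - 1547.8 - 432.5 - 742.5 = -1771.9
Services: 340.7 + 593.9 = 934.6
Primary income: -171.3 + 447.5 = 276.2
Secondary income: -77.9 - 123.7 + 151.9 = -49.7
Current account = (-1771.9) + 934.6 + 276.2 + (-49.7) = -610.8
(Excluded from the current account — financial account: sale of domestic government bonds to non-residents 1119.7, purchases of foreign government bonds by domestic residents 1082.6, foreign purchases of domestic corporate bonds 1201.3, foreign purchases of equities on the domestic stock exchange 534.6, acquisition of a foreign subsidiary by a resident firm (outward FDI) 485.7.)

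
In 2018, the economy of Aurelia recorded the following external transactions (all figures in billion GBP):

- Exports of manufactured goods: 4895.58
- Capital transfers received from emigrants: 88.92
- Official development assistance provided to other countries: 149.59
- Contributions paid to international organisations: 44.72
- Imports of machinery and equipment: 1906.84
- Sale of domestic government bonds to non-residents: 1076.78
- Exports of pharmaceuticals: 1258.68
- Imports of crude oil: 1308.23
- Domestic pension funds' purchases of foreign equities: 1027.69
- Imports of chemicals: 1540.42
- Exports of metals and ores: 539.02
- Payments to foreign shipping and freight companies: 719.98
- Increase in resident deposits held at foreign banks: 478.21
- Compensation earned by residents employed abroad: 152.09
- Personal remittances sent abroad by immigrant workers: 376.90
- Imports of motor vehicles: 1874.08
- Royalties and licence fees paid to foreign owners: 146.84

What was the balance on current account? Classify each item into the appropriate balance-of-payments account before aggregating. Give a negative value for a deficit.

-1222.23

Goods: -1874.08 + 1258.68 - 1540.42 - 1906.84 - 1308.23 + 4895.58 + 539.02 = 63.71
Services: -719.98 - 146.84 = -866.82
Primary income: 152.09
Secondary income: -376.90 - 44.72 - 149.59 = -571.21
Current account = 63.71 + (-866.82) + 152.09 + (-571.21) = -1222.23
(Excluded from the current account — capital account: capital transfers received from emigrants 88.92; financial account: sale of domestic government bonds to non-residents 1076.78, domestic pension funds' purchases of foreign equities 1027.69, increase in resident deposits held at foreign banks 478.21.)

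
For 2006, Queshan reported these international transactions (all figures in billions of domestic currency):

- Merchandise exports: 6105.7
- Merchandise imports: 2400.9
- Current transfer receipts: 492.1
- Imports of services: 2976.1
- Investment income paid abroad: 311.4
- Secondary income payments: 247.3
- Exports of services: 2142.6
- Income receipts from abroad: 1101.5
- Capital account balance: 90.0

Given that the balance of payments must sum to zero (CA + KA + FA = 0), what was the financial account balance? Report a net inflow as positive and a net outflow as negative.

-3996.2

Goods balance = 6105.7 - 2400.9 = 3704.8
Services balance = 2142.6 - 2976.1 = -833.5
Trade balance (goods + services) = 3704.8 + (-833.5) = 2871.3
Net primary income = 1101.5 - 311.4 = 790.1
Net secondary income = 492.1 - 247.3 = 244.8
Current account = 2871.3 + 790.1 + 244.8 = 3906.2
Financial account = -(3906.2 + 90.0) = -3996.2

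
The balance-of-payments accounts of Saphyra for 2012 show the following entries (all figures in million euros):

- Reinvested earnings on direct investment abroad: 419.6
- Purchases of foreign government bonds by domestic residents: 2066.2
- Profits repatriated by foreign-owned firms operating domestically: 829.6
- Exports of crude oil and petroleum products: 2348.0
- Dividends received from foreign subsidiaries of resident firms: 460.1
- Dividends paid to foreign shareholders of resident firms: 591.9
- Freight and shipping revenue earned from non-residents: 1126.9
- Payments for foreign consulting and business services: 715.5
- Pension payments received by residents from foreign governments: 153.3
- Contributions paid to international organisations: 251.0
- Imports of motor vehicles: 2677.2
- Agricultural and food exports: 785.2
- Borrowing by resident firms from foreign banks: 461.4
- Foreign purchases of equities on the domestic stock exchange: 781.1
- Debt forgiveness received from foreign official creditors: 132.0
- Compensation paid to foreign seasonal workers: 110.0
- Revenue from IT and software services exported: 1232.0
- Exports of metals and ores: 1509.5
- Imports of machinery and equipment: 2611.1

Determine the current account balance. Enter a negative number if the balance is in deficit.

248.3

Goods: 1509.5 - 2677.2 - 2611.1 + 785.2 + 2348.0 = -645.6
Services: 1126.9 + 1232.0 - 715.5 = 1643.4
Primary income: -829.6 + 419.6 - 110.0 + 460.1 - 591.9 = -651.8
Secondary income: 153.3 - 251.0 = -97.7
Current account = (-645.6) + 1643.4 + (-651.8) + (-97.7) = 248.3
(Excluded from the current account — financial account: purchases of foreign government bonds by domestic residents 2066.2, borrowing by resident firms from foreign banks 461.4, foreign purchases of equities on the domestic stock exchange 781.1; capital account: debt forgiveness received from foreign official creditors 132.0.)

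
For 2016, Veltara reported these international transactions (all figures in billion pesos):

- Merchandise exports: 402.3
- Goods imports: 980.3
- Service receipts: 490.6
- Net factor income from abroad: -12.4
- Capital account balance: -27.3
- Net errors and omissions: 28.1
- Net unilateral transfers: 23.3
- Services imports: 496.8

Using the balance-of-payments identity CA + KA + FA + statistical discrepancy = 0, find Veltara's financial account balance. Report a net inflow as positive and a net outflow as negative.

Goods balance = 402.3 - 980.3 = -578.0
Services balance = 490.6 - 496.8 = -6.2
Trade balance (goods + services) = -578.0 + (-6.2) = -584.2
Net primary income = -12.4
Net secondary income = 23.3
Current account = -584.2 + (-12.4) + 23.3 = -573.3
Financial account = -(-573.3 + (-27.3) + 28.1) = 572.5

572.5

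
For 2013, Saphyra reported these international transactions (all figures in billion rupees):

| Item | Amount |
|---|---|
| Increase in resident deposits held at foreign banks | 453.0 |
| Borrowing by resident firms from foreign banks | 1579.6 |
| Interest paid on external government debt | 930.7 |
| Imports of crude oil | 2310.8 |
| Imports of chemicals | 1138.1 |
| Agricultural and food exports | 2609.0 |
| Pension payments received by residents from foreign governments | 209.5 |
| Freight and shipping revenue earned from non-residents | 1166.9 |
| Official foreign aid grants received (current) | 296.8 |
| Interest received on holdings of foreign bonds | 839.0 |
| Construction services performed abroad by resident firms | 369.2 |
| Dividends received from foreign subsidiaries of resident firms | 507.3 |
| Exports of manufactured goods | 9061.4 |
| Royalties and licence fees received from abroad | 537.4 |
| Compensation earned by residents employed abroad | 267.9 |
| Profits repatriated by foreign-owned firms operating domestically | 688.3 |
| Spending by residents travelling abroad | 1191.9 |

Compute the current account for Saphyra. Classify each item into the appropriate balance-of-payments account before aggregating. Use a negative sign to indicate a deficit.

Goods: 9061.4 - 2310.8 - 1138.1 + 2609.0 = 8221.5
Services: 369.2 - 1191.9 + 1166.9 + 537.4 = 881.6
Primary income: 507.3 + 839.0 - 688.3 + 267.9 - 930.7 = -4.8
Secondary income: 209.5 + 296.8 = 506.3
Current account = 8221.5 + 881.6 + (-4.8) + 506.3 = 9604.6
(Excluded from the current account — financial account: increase in resident deposits held at foreign banks 453.0, borrowing by resident firms from foreign banks 1579.6.)

9604.6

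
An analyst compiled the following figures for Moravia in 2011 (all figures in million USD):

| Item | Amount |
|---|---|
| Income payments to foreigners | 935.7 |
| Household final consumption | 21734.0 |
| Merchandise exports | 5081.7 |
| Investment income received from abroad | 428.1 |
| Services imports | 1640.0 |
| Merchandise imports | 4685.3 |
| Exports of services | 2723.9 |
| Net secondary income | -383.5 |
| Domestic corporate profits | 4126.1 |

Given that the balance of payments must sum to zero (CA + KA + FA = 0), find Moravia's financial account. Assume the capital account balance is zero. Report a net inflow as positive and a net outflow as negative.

Goods balance = 5081.7 - 4685.3 = 396.4
Services balance = 2723.9 - 1640.0 = 1083.9
Trade balance (goods + services) = 396.4 + 1083.9 = 1480.3
Net primary income = 428.1 - 935.7 = -507.6
Net secondary income = -383.5
Current account = 1480.3 + (-507.6) + (-383.5) = 589.2
Financial account = -(589.2) = -589.2

-589.2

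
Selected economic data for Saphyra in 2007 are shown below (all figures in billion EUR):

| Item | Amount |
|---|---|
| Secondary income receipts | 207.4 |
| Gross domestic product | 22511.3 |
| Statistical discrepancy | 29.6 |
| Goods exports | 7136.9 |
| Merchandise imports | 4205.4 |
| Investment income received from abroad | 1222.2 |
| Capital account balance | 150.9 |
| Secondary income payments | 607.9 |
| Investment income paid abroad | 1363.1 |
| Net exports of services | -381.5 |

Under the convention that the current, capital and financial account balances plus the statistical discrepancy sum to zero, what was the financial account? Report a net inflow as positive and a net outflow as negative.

-2189.1

Goods balance = 7136.9 - 4205.4 = 2931.5
Services balance = -381.5
Trade balance (goods + services) = 2931.5 + (-381.5) = 2550.0
Net primary income = 1222.2 - 1363.1 = -140.9
Net secondary income = 207.4 - 607.9 = -400.5
Current account = 2550.0 + (-140.9) + (-400.5) = 2008.6
Financial account = -(2008.6 + 150.9 + 29.6) = -2189.1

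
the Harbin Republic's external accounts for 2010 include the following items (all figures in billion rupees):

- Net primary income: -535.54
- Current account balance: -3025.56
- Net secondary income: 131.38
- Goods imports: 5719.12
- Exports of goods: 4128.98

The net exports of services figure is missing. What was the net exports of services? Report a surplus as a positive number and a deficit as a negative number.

-1031.26

Current account = goods balance + services balance + net primary income + net secondary income
Sum of the known components = -1994.30
Net exports of services = CA - (known components) = -3025.56 - (-1994.30) = -1031.26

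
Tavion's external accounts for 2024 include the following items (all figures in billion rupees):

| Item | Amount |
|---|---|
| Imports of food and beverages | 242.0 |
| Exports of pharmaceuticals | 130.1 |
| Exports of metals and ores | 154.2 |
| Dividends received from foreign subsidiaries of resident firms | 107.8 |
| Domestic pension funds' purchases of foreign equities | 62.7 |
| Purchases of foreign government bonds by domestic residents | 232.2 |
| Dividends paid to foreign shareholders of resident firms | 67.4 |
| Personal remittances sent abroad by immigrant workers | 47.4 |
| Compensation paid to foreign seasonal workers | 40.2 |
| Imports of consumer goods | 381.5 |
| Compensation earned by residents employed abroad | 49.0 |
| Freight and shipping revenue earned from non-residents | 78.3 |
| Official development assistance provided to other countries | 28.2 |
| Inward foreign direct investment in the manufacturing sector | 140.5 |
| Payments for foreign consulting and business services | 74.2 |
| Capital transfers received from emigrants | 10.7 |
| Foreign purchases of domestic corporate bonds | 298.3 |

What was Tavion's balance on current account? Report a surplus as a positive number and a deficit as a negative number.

Goods: 130.1 - 381.5 - 242.0 + 154.2 = -339.2
Services: 78.3 - 74.2 = 4.1
Primary income: -40.2 + 107.8 + 49.0 - 67.4 = 49.2
Secondary income: -28.2 - 47.4 = -75.6
Current account = (-339.2) + 4.1 + 49.2 + (-75.6) = -361.5
(Excluded from the current account — financial account: domestic pension funds' purchases of foreign equities 62.7, purchases of foreign government bonds by domestic residents 232.2, inward foreign direct investment in the manufacturing sector 140.5, foreign purchases of domestic corporate bonds 298.3; capital account: capital transfers received from emigrants 10.7.)

-361.5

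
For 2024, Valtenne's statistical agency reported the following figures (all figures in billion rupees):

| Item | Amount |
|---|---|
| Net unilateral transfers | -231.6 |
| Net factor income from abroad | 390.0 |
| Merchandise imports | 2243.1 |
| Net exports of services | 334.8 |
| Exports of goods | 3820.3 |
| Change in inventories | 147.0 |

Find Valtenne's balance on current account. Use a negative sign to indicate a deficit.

2070.4

Goods balance = 3820.3 - 2243.1 = 1577.2
Services balance = 334.8
Trade balance (goods + services) = 1577.2 + 334.8 = 1912.0
Net primary income = 390.0
Net secondary income = -231.6
Current account = 1912.0 + 390.0 + (-231.6) = 2070.4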